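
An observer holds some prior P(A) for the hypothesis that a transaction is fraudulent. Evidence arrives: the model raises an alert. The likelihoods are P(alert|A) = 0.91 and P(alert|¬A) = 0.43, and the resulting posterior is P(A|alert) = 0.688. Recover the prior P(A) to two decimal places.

Bayes' rule in odds form gives O(A|E) = O(A)·[P(E|A)/P(E|¬A)], hence O(A) = O(A|E)/LR.
Posterior odds = 0.688/(1−0.688) = 2.2051. LR = 0.91/0.43 = 2.1163.
Prior odds = 2.2051/2.1163 = 1.0420, so P(A) = 1.0420/(1+1.0420) ≈ 0.51.

P(A) = 0.51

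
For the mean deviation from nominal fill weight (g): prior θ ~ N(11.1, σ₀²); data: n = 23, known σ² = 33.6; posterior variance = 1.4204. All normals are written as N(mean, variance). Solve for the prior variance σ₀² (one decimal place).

For the Normal–Normal model with known σ², precisions add: τ_n = τ₀ + n/σ².
So 1/σ₀² = 1/1.4204 − 23/33.6 = 0.704027 − 0.684524 = 0.019503.
Hence σ₀² = 1/0.019503 ≈ 51.3.

σ₀² = 51.3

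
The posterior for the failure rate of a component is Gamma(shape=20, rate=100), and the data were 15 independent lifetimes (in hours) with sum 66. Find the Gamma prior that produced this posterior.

Gamma(shape=5, rate=34)

Gamma–exponential conjugacy: posterior shape = α + n, posterior rate = β + Σtᵢ.
So α = 20 − 15 = 5 and β = 100 − 66 = 34.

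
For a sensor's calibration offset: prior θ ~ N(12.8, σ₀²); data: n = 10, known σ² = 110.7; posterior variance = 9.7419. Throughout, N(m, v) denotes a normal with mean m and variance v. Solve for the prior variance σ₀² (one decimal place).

σ₀² = 81.2

Posterior precision equals prior precision plus data precision: 1/σ_n² = 1/σ₀² + n/σ².
So 1/σ₀² = 1/9.7419 − 10/110.7 = 0.102649 − 0.090334 = 0.012315.
Hence σ₀² = 1/0.012315 ≈ 81.2.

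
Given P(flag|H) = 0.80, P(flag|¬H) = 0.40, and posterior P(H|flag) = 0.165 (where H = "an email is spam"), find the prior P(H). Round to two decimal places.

Bayes' rule in odds form gives O(H|E) = O(H)·[P(E|H)/P(E|¬H)], hence O(H) = O(H|E)/LR.
Posterior odds = 0.165/(1−0.165) = 0.1976. LR = 0.80/0.40 = 2.0000.
Prior odds = 0.1976/2.0000 = 0.0988, so P(H) = 0.0988/(1+0.0988) ≈ 0.09.

P(H) = 0.09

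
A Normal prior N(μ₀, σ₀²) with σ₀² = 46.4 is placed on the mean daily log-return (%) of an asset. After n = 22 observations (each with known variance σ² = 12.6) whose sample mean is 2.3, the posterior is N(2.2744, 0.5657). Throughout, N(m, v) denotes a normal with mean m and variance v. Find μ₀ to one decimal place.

With known observation variance, the Normal–Normal posterior has precision τ_n = τ₀ + n/σ² and mean μ_n = (τ₀μ₀ + (n/σ²)x̄)/τ_n.
Here τ₀ = 1/46.4 = 0.021552 and τ_data = 22/12.6 = 1.746032, so τ_n = 1.767584.
Rearranging for μ₀: μ₀ = (μ_n·τ_n − τ_data·x̄)/τ₀ = (2.2744·1.767584 − 1.746032·2.3) / 0.021552 = 0.004319/0.021552 ≈ 0.2.

μ₀ = 0.2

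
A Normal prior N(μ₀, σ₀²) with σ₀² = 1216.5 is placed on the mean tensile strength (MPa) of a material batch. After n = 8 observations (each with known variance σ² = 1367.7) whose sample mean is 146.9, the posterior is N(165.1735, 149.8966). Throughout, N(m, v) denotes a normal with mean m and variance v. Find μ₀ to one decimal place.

With known observation variance, the Normal–Normal posterior has precision τ_n = τ₀ + n/σ² and mean μ_n = (τ₀μ₀ + (n/σ²)x̄)/τ_n.
Here τ₀ = 1/1216.5 = 0.000822 and τ_data = 8/1367.7 = 0.005849, so τ_n = 0.006671.
Rearranging for μ₀: μ₀ = (μ_n·τ_n − τ_data·x̄)/τ₀ = (165.1735·0.006671 − 0.005849·146.9) / 0.000822 = 0.242654/0.000822 ≈ 295.2.

μ₀ = 295.2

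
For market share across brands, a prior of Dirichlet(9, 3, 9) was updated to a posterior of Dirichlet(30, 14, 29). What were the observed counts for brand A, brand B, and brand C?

For a Dirichlet(α) prior with multinomial counts c, the posterior is Dirichlet(α + c) componentwise.
Counts are posterior − prior componentwise: 30−9=21, 14−3=11, 29−9=20.

counts (21, 11, 20)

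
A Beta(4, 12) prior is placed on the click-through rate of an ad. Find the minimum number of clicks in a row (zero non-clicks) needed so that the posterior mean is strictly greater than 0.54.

k = 11

After k clicks and 0 non-clicks the posterior is Beta(4+k, 12), with mean (4+k)/(4+12+k).
Set (4+k)/(16+k) > 0.54 and solve: k > (0.54·16 − 4)/(1 − 0.54) = 10.087.
The smallest integer exceeding 10.087 is 11.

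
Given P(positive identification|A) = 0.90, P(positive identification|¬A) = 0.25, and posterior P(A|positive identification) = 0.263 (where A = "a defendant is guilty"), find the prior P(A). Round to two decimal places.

P(A) = 0.09

Bayes' rule in odds form gives O(A|E) = O(A)·[P(E|A)/P(E|¬A)], hence O(A) = O(A|E)/LR.
Posterior odds = 0.263/(1−0.263) = 0.3569. LR = 0.90/0.25 = 3.6000.
Prior odds = 0.3569/3.6000 = 0.0991, so P(A) = 0.0991/(1+0.0991) ≈ 0.09.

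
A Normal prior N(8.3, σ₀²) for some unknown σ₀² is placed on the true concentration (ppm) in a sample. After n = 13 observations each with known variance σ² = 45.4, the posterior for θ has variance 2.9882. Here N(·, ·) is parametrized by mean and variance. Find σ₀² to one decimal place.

For the Normal–Normal model with known σ², precisions add: τ_n = τ₀ + n/σ².
So 1/σ₀² = 1/2.9882 − 13/45.4 = 0.334650 − 0.286344 = 0.048306.
Hence σ₀² = 1/0.048306 ≈ 20.7.

σ₀² = 20.7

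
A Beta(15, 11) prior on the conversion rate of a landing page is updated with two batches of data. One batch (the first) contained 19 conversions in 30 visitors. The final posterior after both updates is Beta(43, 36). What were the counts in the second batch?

Sequential conjugate updates are equivalent to a single update on the pooled data, so total successes = posterior α − prior α and total failures = posterior β − prior β.
Total across both batches: 43−15=28 conversions, 36−11=25 bounces.
Subtract the first batch: 28−19=9 conversions and 25−11=14 bounces.

9 conversions and 14 bounces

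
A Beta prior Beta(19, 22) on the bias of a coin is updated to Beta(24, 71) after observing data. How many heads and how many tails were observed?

A Beta(α, β) prior with s successes and f failures in binomial data gives a Beta(α+s, β+f) posterior.
So s = 24 − 19 = 5 and f = 71 − 22 = 49.

5 heads and 49 tails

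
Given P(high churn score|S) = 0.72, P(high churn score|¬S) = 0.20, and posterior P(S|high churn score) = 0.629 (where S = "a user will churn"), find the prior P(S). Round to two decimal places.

In odds form, posterior odds = prior odds × likelihood ratio, so prior odds = posterior odds ÷ LR.
Posterior odds = 0.629/(1−0.629) = 1.6954. LR = 0.72/0.20 = 3.6000.
Prior odds = 1.6954/3.6000 = 0.4709, so P(S) = 0.4709/(1+0.4709) ≈ 0.32.

P(S) = 0.32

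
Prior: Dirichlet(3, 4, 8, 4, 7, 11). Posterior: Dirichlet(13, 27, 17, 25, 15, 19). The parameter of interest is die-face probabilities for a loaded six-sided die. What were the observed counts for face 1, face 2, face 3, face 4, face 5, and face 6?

counts (10, 23, 9, 21, 8, 8)

For a Dirichlet(α) prior with multinomial counts c, the posterior is Dirichlet(α + c) componentwise.
Counts are posterior − prior componentwise: 13−3=10, 27−4=23, 17−8=9, 25−4=21, 15−7=8, 19−11=8.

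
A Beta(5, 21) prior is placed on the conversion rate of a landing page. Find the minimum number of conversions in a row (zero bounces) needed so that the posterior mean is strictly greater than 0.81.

After k conversions and 0 bounces the posterior is Beta(5+k, 21), with mean (5+k)/(5+21+k).
Set (5+k)/(26+k) > 0.81 and solve: k > (0.81·26 − 5)/(1 − 0.81) = 84.526.
The smallest integer exceeding 84.526 is 85.

k = 85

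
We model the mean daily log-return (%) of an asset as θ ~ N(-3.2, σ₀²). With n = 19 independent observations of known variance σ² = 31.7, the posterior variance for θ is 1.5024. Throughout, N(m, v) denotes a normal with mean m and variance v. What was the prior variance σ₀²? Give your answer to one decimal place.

σ₀² = 15.1

Posterior precision equals prior precision plus data precision: 1/σ_n² = 1/σ₀² + n/σ².
So 1/σ₀² = 1/1.5024 − 19/31.7 = 0.665602 − 0.599369 = 0.066233.
Hence σ₀² = 1/0.066233 ≈ 15.1.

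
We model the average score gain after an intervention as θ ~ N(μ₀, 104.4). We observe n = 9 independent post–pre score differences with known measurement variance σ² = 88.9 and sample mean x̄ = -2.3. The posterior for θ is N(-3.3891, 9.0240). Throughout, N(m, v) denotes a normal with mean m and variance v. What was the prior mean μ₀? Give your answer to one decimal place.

μ₀ = -14.9

With known observation variance, the Normal–Normal posterior has precision τ_n = τ₀ + n/σ² and mean μ_n = (τ₀μ₀ + (n/σ²)x̄)/τ_n.
Here τ₀ = 1/104.4 = 0.009579 and τ_data = 9/88.9 = 0.101237, so τ_n = 0.110816.
Rearranging for μ₀: μ₀ = (μ_n·τ_n − τ_data·x̄)/τ₀ = (-3.3891·0.110816 − 0.101237·-2.3) / 0.009579 = -0.142721/0.009579 ≈ -14.9.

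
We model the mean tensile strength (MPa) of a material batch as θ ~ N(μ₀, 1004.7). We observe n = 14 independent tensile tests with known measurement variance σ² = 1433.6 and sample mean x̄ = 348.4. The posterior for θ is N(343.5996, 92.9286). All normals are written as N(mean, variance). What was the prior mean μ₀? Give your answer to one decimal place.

μ₀ = 296.5

The posterior mean is a precision-weighted average: μ_n = (τ₀μ₀ + τ_data·x̄)/(τ₀+τ_data), with τ₀=1/σ₀² and τ_data=n/σ².
Here τ₀ = 1/1004.7 = 0.000995 and τ_data = 14/1433.6 = 0.009766, so τ_n = 0.010761.
Rearranging for μ₀: μ₀ = (μ_n·τ_n − τ_data·x̄)/τ₀ = (343.5996·0.010761 − 0.009766·348.4) / 0.000995 = 0.295001/0.000995 ≈ 296.5.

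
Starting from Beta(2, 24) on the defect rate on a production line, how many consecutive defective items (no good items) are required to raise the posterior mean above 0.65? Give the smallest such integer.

k = 43

After k defective items and 0 good items the posterior is Beta(2+k, 24), with mean (2+k)/(2+24+k).
Set (2+k)/(26+k) > 0.65 and solve: k > (0.65·26 − 2)/(1 − 0.65) = 42.571.
The smallest integer exceeding 42.571 is 43.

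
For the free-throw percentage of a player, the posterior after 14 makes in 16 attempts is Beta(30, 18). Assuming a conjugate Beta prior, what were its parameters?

Under Beta–binomial conjugacy the posterior parameters are (α+s, β+f).
So α = 30 − 14 = 16 and β = 18 − 2 = 16.

Beta(16, 16)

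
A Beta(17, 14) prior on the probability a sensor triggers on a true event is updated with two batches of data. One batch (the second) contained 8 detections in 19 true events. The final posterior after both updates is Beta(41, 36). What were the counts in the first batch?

16 detections and 11 misses

Sequential conjugate updates are equivalent to a single update on the pooled data, so total successes = posterior α − prior α and total failures = posterior β − prior β.
Total across both batches: 41−17=24 detections, 36−14=22 misses.
Subtract the second batch: 24−8=16 detections and 22−11=11 misses.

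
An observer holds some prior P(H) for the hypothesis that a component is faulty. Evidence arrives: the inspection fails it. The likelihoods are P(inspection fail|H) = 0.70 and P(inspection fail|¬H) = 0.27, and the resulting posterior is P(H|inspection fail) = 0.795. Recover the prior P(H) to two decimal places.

P(H) = 0.60

Bayes' rule in odds form gives O(H|E) = O(H)·[P(E|H)/P(E|¬H)], hence O(H) = O(H|E)/LR.
Posterior odds = 0.795/(1−0.795) = 3.8780. LR = 0.70/0.27 = 2.5926.
Prior odds = 3.8780/2.5926 = 1.4958, so P(H) = 1.4958/(1+1.4958) ≈ 0.60.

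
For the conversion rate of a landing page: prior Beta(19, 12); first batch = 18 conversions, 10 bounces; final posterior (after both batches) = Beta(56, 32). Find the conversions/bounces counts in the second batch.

Sequential conjugate updates are equivalent to a single update on the pooled data, so total successes = posterior α − prior α and total failures = posterior β − prior β.
Total across both batches: 56−19=37 conversions, 32−12=20 bounces.
Subtract the first batch: 37−18=19 conversions and 20−10=10 bounces.

19 conversions and 10 bounces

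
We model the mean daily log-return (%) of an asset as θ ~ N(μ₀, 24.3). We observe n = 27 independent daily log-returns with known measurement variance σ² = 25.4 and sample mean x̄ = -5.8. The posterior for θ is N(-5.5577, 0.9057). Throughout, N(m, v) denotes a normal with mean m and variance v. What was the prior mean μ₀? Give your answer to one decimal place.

The posterior mean is a precision-weighted average: μ_n = (τ₀μ₀ + τ_data·x̄)/(τ₀+τ_data), with τ₀=1/σ₀² and τ_data=n/σ².
Here τ₀ = 1/24.3 = 0.041152 and τ_data = 27/25.4 = 1.062992, so τ_n = 1.104144.
Rearranging for μ₀: μ₀ = (μ_n·τ_n − τ_data·x̄)/τ₀ = (-5.5577·1.104144 − 1.062992·-5.8) / 0.041152 = 0.028852/0.041152 ≈ 0.7.

μ₀ = 0.7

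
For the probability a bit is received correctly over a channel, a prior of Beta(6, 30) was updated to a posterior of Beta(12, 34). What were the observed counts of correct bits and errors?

6 correct bits and 4 errors

Beta is conjugate to the binomial likelihood: posterior = Beta(a+s, b+f).
Match parameters: s=12−6=6, f=34−30=4.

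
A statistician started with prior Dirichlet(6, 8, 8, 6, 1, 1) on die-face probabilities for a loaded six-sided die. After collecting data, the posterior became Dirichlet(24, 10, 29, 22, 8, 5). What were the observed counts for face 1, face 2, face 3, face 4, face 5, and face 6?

counts (18, 2, 21, 16, 7, 4)

For a Dirichlet(α) prior with multinomial counts c, the posterior is Dirichlet(α + c) componentwise.
Counts are posterior − prior componentwise: 24−6=18, 10−8=2, 29−8=21, 22−6=16, 8−1=7, 5−1=4.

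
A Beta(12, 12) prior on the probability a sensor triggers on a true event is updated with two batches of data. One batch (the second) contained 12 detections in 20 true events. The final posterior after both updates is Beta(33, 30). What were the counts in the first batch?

9 detections and 10 misses

Sequential conjugate updates are equivalent to a single update on the pooled data, so total successes = posterior α − prior α and total failures = posterior β − prior β.
Total across both batches: 33−12=21 detections, 30−12=18 misses.
Subtract the second batch: 21−12=9 detections and 18−8=10 misses.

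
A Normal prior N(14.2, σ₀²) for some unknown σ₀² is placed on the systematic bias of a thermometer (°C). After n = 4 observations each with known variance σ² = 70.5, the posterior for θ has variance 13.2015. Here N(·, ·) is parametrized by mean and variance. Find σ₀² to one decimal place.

Posterior precision equals prior precision plus data precision: 1/σ_n² = 1/σ₀² + n/σ².
So 1/σ₀² = 1/13.2015 − 4/70.5 = 0.075749 − 0.056738 = 0.019011.
Hence σ₀² = 1/0.019011 ≈ 52.6.

σ₀² = 52.6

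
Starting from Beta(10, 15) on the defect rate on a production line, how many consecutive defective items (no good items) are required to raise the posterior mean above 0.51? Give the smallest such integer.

After k defective items and 0 good items the posterior is Beta(10+k, 15), with mean (10+k)/(10+15+k).
Set (10+k)/(25+k) > 0.51 and solve: k > (0.51·25 − 10)/(1 − 0.51) = 5.612.
The smallest integer exceeding 5.612 is 6, and checking k=6: (16)/(31) = 0.5161 > 0.51.

k = 6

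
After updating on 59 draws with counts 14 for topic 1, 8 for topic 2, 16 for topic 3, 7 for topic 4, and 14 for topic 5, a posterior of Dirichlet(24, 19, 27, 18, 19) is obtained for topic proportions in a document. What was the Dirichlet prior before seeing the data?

For a Dirichlet(α) prior with multinomial counts c, the posterior is Dirichlet(α + c) componentwise.
Subtract each count from the matching posterior parameter: 24−14=10, 19−8=11, 27−16=11, 18−7=11, 19−14=5.

Dirichlet(10, 11, 11, 11, 5)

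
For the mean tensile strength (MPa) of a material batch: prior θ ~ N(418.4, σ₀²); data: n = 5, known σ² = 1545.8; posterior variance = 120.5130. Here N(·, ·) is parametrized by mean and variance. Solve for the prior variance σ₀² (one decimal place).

For the Normal–Normal model with known σ², precisions add: τ_n = τ₀ + n/σ².
So 1/σ₀² = 1/120.5130 − 5/1545.8 = 0.008298 − 0.003235 = 0.005063.
Hence σ₀² = 1/0.005063 ≈ 197.5.

σ₀² = 197.5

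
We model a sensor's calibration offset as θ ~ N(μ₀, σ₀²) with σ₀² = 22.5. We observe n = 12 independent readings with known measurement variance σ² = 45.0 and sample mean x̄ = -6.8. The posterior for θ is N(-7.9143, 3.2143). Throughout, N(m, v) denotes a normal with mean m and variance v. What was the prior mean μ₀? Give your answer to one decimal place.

The posterior mean is a precision-weighted average: μ_n = (τ₀μ₀ + τ_data·x̄)/(τ₀+τ_data), with τ₀=1/σ₀² and τ_data=n/σ².
Here τ₀ = 1/22.5 = 0.044444 and τ_data = 12/45.0 = 0.266667, so τ_n = 0.311111.
Rearranging for μ₀: μ₀ = (μ_n·τ_n − τ_data·x̄)/τ₀ = (-7.9143·0.311111 − 0.266667·-6.8) / 0.044444 = -0.648890/0.044444 ≈ -14.6.

μ₀ = -14.6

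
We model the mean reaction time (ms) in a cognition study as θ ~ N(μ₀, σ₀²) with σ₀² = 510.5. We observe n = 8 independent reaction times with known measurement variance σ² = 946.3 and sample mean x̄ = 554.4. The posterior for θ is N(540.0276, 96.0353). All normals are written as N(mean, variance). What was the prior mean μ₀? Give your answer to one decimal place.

The posterior mean is a precision-weighted average: μ_n = (τ₀μ₀ + τ_data·x̄)/(τ₀+τ_data), with τ₀=1/σ₀² and τ_data=n/σ².
Here τ₀ = 1/510.5 = 0.001959 and τ_data = 8/946.3 = 0.008454, so τ_n = 0.010413.
Rearranging for μ₀: μ₀ = (μ_n·τ_n − τ_data·x̄)/τ₀ = (540.0276·0.010413 − 0.008454·554.4) / 0.001959 = 0.936410/0.001959 ≈ 478.0.

μ₀ = 478.0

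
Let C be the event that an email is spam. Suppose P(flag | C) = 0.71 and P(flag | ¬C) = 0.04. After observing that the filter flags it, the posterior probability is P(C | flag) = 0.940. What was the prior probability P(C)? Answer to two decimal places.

In odds form, posterior odds = prior odds × likelihood ratio, so prior odds = posterior odds ÷ LR.
Posterior odds = 0.940/(1−0.940) = 15.6667. LR = 0.71/0.04 = 17.7500.
Prior odds = 15.6667/17.7500 = 0.8826, so P(C) = 0.8826/(1+0.8826) ≈ 0.47.

P(C) = 0.47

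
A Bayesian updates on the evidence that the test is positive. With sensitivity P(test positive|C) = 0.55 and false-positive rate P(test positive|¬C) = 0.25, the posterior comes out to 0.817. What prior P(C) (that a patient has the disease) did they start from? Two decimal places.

In odds form, posterior odds = prior odds × likelihood ratio, so prior odds = posterior odds ÷ LR.
Posterior odds = 0.817/(1−0.817) = 4.4645. LR = 0.55/0.25 = 2.2000.
Prior odds = 4.4645/2.2000 = 2.0293, so P(C) = 2.0293/(1+2.0293) ≈ 0.67.

P(C) = 0.67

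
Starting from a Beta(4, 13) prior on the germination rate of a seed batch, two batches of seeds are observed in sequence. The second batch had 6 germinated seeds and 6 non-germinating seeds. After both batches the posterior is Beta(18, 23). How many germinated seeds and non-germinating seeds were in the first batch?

8 germinated seeds and 4 non-germinating seeds

Because Beta–binomial updating is additive in the counts, the combined data contributed (α_post−α_prior, β_post−β_prior) successes and failures.
Total across both batches: 18−4=14 germinated seeds, 23−13=10 non-germinating seeds.
Subtract the second batch: 14−6=8 germinated seeds and 10−6=4 non-germinating seeds.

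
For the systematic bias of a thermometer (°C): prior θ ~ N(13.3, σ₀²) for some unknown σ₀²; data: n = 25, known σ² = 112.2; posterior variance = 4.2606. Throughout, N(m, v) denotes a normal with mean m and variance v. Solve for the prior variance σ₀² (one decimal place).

Posterior precision equals prior precision plus data precision: 1/σ_n² = 1/σ₀² + n/σ².
So 1/σ₀² = 1/4.2606 − 25/112.2 = 0.234709 − 0.222816 = 0.011893.
Hence σ₀² = 1/0.011893 ≈ 84.1.

σ₀² = 84.1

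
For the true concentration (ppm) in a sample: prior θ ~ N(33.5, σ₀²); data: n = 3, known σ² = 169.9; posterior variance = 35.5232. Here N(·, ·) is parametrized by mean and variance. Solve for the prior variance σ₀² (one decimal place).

σ₀² = 95.3

For the Normal–Normal model with known σ², precisions add: τ_n = τ₀ + n/σ².
So 1/σ₀² = 1/35.5232 − 3/169.9 = 0.028151 − 0.017657 = 0.010494.
Hence σ₀² = 1/0.010494 ≈ 95.3.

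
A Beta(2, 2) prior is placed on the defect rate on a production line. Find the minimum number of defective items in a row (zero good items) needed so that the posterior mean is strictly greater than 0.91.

k = 19

After k defective items and 0 good items the posterior is Beta(2+k, 2), with mean (2+k)/(2+2+k).
Set (2+k)/(4+k) > 0.91 and solve: k > (0.91·4 − 2)/(1 − 0.91) = 18.222.
The smallest integer exceeding 18.222 is 19.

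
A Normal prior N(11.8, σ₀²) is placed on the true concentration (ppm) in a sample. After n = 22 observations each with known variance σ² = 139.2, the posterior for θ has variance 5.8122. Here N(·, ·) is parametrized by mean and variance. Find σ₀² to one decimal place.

σ₀² = 71.4

Posterior precision equals prior precision plus data precision: 1/σ_n² = 1/σ₀² + n/σ².
So 1/σ₀² = 1/5.8122 − 22/139.2 = 0.172052 − 0.158046 = 0.014006.
Hence σ₀² = 1/0.014006 ≈ 71.4.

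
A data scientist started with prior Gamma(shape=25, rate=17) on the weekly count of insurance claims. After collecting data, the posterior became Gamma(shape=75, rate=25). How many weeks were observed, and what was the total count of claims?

n = 8 weeks with total 50 claims

A Gamma(α, β) prior (rate parametrization) on a Poisson rate with n observations summing to S gives posterior Gamma(α+S, β+n).
Matching: Σxᵢ = 75 − 25 = 50 and n = 25 − 17 = 8.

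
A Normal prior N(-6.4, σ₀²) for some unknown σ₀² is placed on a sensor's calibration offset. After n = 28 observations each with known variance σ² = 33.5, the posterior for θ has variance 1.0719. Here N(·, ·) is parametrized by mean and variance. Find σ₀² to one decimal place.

σ₀² = 10.3

Posterior precision equals prior precision plus data precision: 1/σ_n² = 1/σ₀² + n/σ².
So 1/σ₀² = 1/1.0719 − 28/33.5 = 0.932923 − 0.835821 = 0.097102.
Hence σ₀² = 1/0.097102 ≈ 10.3.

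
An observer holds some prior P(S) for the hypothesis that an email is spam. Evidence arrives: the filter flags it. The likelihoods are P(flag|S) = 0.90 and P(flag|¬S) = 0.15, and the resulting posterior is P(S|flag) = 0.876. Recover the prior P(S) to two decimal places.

In odds form, posterior odds = prior odds × likelihood ratio, so prior odds = posterior odds ÷ LR.
Posterior odds = 0.876/(1−0.876) = 7.0645. LR = 0.90/0.15 = 6.0000.
Prior odds = 7.0645/6.0000 = 1.1774, so P(S) = 1.1774/(1+1.1774) ≈ 0.54.

P(S) = 0.54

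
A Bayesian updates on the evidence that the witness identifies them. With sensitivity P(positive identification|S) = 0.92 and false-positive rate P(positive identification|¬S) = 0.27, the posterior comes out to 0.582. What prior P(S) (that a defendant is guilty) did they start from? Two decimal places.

In odds form, posterior odds = prior odds × likelihood ratio, so prior odds = posterior odds ÷ LR.
Posterior odds = 0.582/(1−0.582) = 1.3923. LR = 0.92/0.27 = 3.4074.
Prior odds = 1.3923/3.4074 = 0.4086, so P(S) = 0.4086/(1+0.4086) ≈ 0.29.

P(S) = 0.29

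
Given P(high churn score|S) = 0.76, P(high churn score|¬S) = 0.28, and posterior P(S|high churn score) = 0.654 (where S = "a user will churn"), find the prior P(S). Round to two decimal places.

P(S) = 0.41

In odds form, posterior odds = prior odds × likelihood ratio, so prior odds = posterior odds ÷ LR.
Posterior odds = 0.654/(1−0.654) = 1.8902. LR = 0.76/0.28 = 2.7143.
Prior odds = 1.8902/2.7143 = 0.6964, so P(S) = 0.6964/(1+0.6964) ≈ 0.41.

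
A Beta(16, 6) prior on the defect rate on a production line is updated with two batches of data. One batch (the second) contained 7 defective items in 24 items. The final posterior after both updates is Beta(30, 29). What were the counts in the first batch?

7 defective items and 6 good items

Because Beta–binomial updating is additive in the counts, the combined data contributed (α_post−α_prior, β_post−β_prior) successes and failures.
Total across both batches: 30−16=14 defective items, 29−6=23 good items.
Subtract the second batch: 14−7=7 defective items and 23−17=6 good items.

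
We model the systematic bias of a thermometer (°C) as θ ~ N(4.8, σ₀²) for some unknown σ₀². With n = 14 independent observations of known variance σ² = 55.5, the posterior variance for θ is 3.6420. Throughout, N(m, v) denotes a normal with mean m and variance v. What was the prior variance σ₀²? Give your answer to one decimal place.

σ₀² = 44.8

For the Normal–Normal model with known σ², precisions add: τ_n = τ₀ + n/σ².
So 1/σ₀² = 1/3.6420 − 14/55.5 = 0.274574 − 0.252252 = 0.022322.
Hence σ₀² = 1/0.022322 ≈ 44.8.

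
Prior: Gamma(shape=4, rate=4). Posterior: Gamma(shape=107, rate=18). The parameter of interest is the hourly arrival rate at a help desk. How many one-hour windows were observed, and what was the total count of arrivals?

n = 14 one-hour windows with total 103 arrivals

Gamma–Poisson conjugacy: posterior shape = α + Σxᵢ, posterior rate = β + n.
Matching: Σxᵢ = 107 − 4 = 103 and n = 18 − 4 = 14.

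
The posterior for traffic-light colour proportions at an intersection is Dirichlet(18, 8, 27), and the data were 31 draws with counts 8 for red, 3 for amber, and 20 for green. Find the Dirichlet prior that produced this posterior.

Dirichlet(10, 5, 7)

For a Dirichlet(α) prior with multinomial counts c, the posterior is Dirichlet(α + c) componentwise.
Subtract each count from the matching posterior parameter: 18−8=10, 8−3=5, 27−20=7.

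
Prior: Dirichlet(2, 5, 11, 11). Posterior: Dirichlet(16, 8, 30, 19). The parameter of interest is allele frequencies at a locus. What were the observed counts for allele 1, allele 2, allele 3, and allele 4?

For a Dirichlet(α) prior with multinomial counts c, the posterior is Dirichlet(α + c) componentwise.
Counts are posterior − prior componentwise: 16−2=14, 8−5=3, 30−11=19, 19−11=8.

counts (14, 3, 19, 8)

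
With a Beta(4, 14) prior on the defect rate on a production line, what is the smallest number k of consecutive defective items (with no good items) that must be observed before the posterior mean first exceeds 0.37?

After k defective items and 0 good items the posterior is Beta(4+k, 14), with mean (4+k)/(4+14+k).
Set (4+k)/(18+k) > 0.37 and solve: k > (0.37·18 − 4)/(1 − 0.37) = 4.222.
The smallest integer exceeding 4.222 is 5, and checking k=5: (9)/(23) = 0.3913 > 0.37.

k = 5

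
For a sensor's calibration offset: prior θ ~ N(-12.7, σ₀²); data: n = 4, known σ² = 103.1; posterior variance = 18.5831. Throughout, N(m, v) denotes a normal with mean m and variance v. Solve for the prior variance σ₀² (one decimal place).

For the Normal–Normal model with known σ², precisions add: τ_n = τ₀ + n/σ².
So 1/σ₀² = 1/18.5831 − 4/103.1 = 0.053812 − 0.038797 = 0.015015.
Hence σ₀² = 1/0.015015 ≈ 66.6.

σ₀² = 66.6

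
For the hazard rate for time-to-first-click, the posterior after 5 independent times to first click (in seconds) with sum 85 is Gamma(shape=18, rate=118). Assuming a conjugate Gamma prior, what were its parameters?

Gamma(shape=13, rate=33)

Gamma–exponential conjugacy: posterior shape = α + n, posterior rate = β + Σtᵢ.
So α = 18 − 5 = 13 and β = 118 − 85 = 33.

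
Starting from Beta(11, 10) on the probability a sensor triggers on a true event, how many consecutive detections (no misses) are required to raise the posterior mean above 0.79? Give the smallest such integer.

k = 27

After k detections and 0 misses the posterior is Beta(11+k, 10), with mean (11+k)/(11+10+k).
Set (11+k)/(21+k) > 0.79 and solve: k > (0.79·21 − 11)/(1 − 0.79) = 26.619.
The smallest integer exceeding 26.619 is 27, and checking k=27: (38)/(48) = 0.7917 > 0.79.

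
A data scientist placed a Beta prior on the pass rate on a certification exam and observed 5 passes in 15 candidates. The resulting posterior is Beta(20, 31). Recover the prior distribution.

Beta(15, 21)

Beta is conjugate to the binomial likelihood: posterior = Beta(a+s, b+f).
Subtract the data counts: 20−5=15, 31−10=21.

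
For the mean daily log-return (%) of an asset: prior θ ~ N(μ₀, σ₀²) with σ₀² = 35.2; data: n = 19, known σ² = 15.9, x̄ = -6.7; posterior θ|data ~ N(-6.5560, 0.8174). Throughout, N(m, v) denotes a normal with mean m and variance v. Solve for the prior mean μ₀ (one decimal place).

The posterior mean is a precision-weighted average: μ_n = (τ₀μ₀ + τ_data·x̄)/(τ₀+τ_data), with τ₀=1/σ₀² and τ_data=n/σ².
Here τ₀ = 1/35.2 = 0.028409 and τ_data = 19/15.9 = 1.194969, so τ_n = 1.223378.
Rearranging for μ₀: μ₀ = (μ_n·τ_n − τ_data·x̄)/τ₀ = (-6.5560·1.223378 − 1.194969·-6.7) / 0.028409 = -0.014174/0.028409 ≈ -0.5.

μ₀ = -0.5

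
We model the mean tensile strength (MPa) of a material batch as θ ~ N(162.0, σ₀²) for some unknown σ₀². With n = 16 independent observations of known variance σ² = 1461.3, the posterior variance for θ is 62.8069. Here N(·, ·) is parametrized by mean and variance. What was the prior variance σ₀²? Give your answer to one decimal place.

σ₀² = 201.1

For the Normal–Normal model with known σ², precisions add: τ_n = τ₀ + n/σ².
So 1/σ₀² = 1/62.8069 − 16/1461.3 = 0.015922 − 0.010949 = 0.004973.
Hence σ₀² = 1/0.004973 ≈ 201.1.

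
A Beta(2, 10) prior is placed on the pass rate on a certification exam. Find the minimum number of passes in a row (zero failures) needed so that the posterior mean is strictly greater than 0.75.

After k passes and 0 failures the posterior is Beta(2+k, 10), with mean (2+k)/(2+10+k).
Set (2+k)/(12+k) > 0.75 and solve: k > (0.75·12 − 2)/(1 − 0.75) = 28.000.
The smallest integer exceeding 28.000 is 29, and checking k=29: (31)/(41) = 0.7561 > 0.75.

k = 29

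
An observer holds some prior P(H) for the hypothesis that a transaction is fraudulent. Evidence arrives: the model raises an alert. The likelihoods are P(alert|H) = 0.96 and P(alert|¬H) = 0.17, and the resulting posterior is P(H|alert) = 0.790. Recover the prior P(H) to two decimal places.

P(H) = 0.40

In odds form, posterior odds = prior odds × likelihood ratio, so prior odds = posterior odds ÷ LR.
Posterior odds = 0.790/(1−0.790) = 3.7619. LR = 0.96/0.17 = 5.6471.
Prior odds = 3.7619/5.6471 = 0.6662, so P(H) = 0.6662/(1+0.6662) ≈ 0.40.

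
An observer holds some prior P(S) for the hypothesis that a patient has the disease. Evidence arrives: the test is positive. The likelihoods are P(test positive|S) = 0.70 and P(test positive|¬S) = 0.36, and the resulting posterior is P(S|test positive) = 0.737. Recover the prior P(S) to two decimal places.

P(S) = 0.59

In odds form, posterior odds = prior odds × likelihood ratio, so prior odds = posterior odds ÷ LR.
Posterior odds = 0.737/(1−0.737) = 2.8023. LR = 0.70/0.36 = 1.9444.
Prior odds = 2.8023/1.9444 = 1.4412, so P(S) = 1.4412/(1+1.4412) ≈ 0.59.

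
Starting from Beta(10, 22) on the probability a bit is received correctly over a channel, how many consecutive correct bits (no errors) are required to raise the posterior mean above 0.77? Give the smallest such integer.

k = 64

After k correct bits and 0 errors the posterior is Beta(10+k, 22), with mean (10+k)/(10+22+k).
Set (10+k)/(32+k) > 0.77 and solve: k > (0.77·32 − 10)/(1 − 0.77) = 63.652.
The smallest integer exceeding 63.652 is 64.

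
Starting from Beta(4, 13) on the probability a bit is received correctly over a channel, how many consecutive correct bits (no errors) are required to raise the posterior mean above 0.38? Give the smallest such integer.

k = 4

After k correct bits and 0 errors the posterior is Beta(4+k, 13), with mean (4+k)/(4+13+k).
Set (4+k)/(17+k) > 0.38 and solve: k > (0.38·17 − 4)/(1 − 0.38) = 3.968.
The smallest integer exceeding 3.968 is 4.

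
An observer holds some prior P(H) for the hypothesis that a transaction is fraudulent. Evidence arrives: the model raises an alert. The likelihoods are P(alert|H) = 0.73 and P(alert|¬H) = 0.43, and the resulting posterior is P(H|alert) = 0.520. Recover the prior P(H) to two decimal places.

P(H) = 0.39

In odds form, posterior odds = prior odds × likelihood ratio, so prior odds = posterior odds ÷ LR.
Posterior odds = 0.520/(1−0.520) = 1.0833. LR = 0.73/0.43 = 1.6977.
Prior odds = 1.0833/1.6977 = 0.6381, so P(H) = 0.6381/(1+0.6381) ≈ 0.39.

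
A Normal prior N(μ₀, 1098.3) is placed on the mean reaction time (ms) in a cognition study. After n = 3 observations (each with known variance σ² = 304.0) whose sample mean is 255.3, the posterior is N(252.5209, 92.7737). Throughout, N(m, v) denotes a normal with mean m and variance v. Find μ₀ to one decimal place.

μ₀ = 222.4

With known observation variance, the Normal–Normal posterior has precision τ_n = τ₀ + n/σ² and mean μ_n = (τ₀μ₀ + (n/σ²)x̄)/τ_n.
Here τ₀ = 1/1098.3 = 0.000910 and τ_data = 3/304.0 = 0.009868, so τ_n = 0.010778.
Rearranging for μ₀: μ₀ = (μ_n·τ_n − τ_data·x̄)/τ₀ = (252.5209·0.010778 − 0.009868·255.3) / 0.000910 = 0.202370/0.000910 ≈ 222.4.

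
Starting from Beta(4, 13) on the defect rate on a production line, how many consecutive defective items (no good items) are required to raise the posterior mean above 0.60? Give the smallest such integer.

After k defective items and 0 good items the posterior is Beta(4+k, 13), with mean (4+k)/(4+13+k).
Set (4+k)/(17+k) > 0.60 and solve: k > (0.60·17 − 4)/(1 − 0.60) = 15.500.
The smallest integer exceeding 15.500 is 16, and checking k=16: (20)/(33) = 0.6061 > 0.60.

k = 16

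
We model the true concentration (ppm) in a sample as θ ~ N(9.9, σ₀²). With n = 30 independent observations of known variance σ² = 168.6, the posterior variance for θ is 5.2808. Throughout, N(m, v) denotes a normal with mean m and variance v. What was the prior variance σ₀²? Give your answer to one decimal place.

For the Normal–Normal model with known σ², precisions add: τ_n = τ₀ + n/σ².
So 1/σ₀² = 1/5.2808 − 30/168.6 = 0.189365 − 0.177936 = 0.011429.
Hence σ₀² = 1/0.011429 ≈ 87.5.

σ₀² = 87.5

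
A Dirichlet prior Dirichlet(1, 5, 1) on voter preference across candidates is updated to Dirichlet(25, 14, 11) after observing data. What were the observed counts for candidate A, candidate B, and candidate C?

counts (24, 9, 10)

For a Dirichlet(α) prior with multinomial counts c, the posterior is Dirichlet(α + c) componentwise.
Counts are posterior − prior componentwise: 25−1=24, 14−5=9, 11−1=10.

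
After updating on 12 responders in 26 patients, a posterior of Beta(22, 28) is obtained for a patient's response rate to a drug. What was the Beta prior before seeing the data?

Beta(10, 14)

Beta is conjugate to the binomial likelihood: posterior = Beta(α+s, β+f).
Subtract the data counts: 22−12=10, 28−14=14.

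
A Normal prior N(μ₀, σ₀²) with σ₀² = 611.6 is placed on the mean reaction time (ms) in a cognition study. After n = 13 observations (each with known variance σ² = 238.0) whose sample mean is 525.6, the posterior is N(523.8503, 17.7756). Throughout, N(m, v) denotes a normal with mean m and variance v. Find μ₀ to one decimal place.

The posterior mean is a precision-weighted average: μ_n = (τ₀μ₀ + τ_data·x̄)/(τ₀+τ_data), with τ₀=1/σ₀² and τ_data=n/σ².
Here τ₀ = 1/611.6 = 0.001635 and τ_data = 13/238.0 = 0.054622, so τ_n = 0.056257.
Rearranging for μ₀: μ₀ = (μ_n·τ_n − τ_data·x̄)/τ₀ = (523.8503·0.056257 − 0.054622·525.6) / 0.001635 = 0.760923/0.001635 ≈ 465.4.

μ₀ = 465.4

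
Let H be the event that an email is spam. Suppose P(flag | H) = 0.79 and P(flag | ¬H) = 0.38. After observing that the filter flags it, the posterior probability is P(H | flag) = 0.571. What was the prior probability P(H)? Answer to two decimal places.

In odds form, posterior odds = prior odds × likelihood ratio, so prior odds = posterior odds ÷ LR.
Posterior odds = 0.571/(1−0.571) = 1.3310. LR = 0.79/0.38 = 2.0789.
Prior odds = 1.3310/2.0789 = 0.6402, so P(H) = 0.6402/(1+0.6402) ≈ 0.39.

P(H) = 0.39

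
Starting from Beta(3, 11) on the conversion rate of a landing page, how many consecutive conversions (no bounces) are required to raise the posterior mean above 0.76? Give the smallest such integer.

After k conversions and 0 bounces the posterior is Beta(3+k, 11), with mean (3+k)/(3+11+k).
Set (3+k)/(14+k) > 0.76 and solve: k > (0.76·14 − 3)/(1 − 0.76) = 31.833.
The smallest integer exceeding 31.833 is 32.

k = 32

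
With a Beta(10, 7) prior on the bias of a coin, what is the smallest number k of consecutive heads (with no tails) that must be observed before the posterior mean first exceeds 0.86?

k = 34

After k heads and 0 tails the posterior is Beta(10+k, 7), with mean (10+k)/(10+7+k).
Set (10+k)/(17+k) > 0.86 and solve: k > (0.86·17 − 10)/(1 − 0.86) = 33.000.
The smallest integer exceeding 33.000 is 34, and checking k=34: (44)/(51) = 0.8627 > 0.86.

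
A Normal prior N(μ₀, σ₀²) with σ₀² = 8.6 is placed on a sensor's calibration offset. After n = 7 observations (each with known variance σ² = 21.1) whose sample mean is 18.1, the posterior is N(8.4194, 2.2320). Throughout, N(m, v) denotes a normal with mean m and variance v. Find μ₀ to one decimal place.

With known observation variance, the Normal–Normal posterior has precision τ_n = τ₀ + n/σ² and mean μ_n = (τ₀μ₀ + (n/σ²)x̄)/τ_n.
Here τ₀ = 1/8.6 = 0.116279 and τ_data = 7/21.1 = 0.331754, so τ_n = 0.448033.
Rearranging for μ₀: μ₀ = (μ_n·τ_n − τ_data·x̄)/τ₀ = (8.4194·0.448033 − 0.331754·18.1) / 0.116279 = -2.232578/0.116279 ≈ -19.2.

μ₀ = -19.2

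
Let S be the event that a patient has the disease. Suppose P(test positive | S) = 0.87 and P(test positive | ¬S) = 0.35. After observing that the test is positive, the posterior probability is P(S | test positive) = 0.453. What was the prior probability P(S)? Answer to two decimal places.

In odds form, posterior odds = prior odds × likelihood ratio, so prior odds = posterior odds ÷ LR.
Posterior odds = 0.453/(1−0.453) = 0.8282. LR = 0.87/0.35 = 2.4857.
Prior odds = 0.8282/2.4857 = 0.3332, so P(S) = 0.3332/(1+0.3332) ≈ 0.25.

P(S) = 0.25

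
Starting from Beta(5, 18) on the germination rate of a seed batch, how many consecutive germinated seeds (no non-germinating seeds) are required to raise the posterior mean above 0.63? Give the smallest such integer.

After k germinated seeds and 0 non-germinating seeds the posterior is Beta(5+k, 18), with mean (5+k)/(5+18+k).
Set (5+k)/(23+k) > 0.63 and solve: k > (0.63·23 − 5)/(1 − 0.63) = 25.649.
The smallest integer exceeding 25.649 is 26.

k = 26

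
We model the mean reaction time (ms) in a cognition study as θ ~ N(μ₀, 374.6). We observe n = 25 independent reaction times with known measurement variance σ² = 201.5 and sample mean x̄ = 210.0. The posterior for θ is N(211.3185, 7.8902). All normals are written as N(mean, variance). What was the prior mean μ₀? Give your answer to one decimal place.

With known observation variance, the Normal–Normal posterior has precision τ_n = τ₀ + n/σ² and mean μ_n = (τ₀μ₀ + (n/σ²)x̄)/τ_n.
Here τ₀ = 1/374.6 = 0.002670 and τ_data = 25/201.5 = 0.124069, so τ_n = 0.126739.
Rearranging for μ₀: μ₀ = (μ_n·τ_n − τ_data·x̄)/τ₀ = (211.3185·0.126739 − 0.124069·210.0) / 0.002670 = 0.727805/0.002670 ≈ 272.6.

μ₀ = 272.6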